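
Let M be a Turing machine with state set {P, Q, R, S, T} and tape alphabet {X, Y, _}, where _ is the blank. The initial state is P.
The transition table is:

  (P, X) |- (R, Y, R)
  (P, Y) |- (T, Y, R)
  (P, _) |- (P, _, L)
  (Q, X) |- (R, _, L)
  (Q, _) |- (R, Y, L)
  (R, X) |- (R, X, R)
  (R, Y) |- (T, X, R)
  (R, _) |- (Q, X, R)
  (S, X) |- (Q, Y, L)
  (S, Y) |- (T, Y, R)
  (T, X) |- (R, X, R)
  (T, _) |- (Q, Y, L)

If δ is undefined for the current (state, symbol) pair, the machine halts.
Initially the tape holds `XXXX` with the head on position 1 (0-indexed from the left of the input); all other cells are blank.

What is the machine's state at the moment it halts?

state=P head=1 tape=X[X]XX___   (P,X)→(R,Y,R)
state=R head=2 tape=XY[X]X___   (R,X)→(R,X,R)
state=R head=3 tape=XYX[X]___   (R,X)→(R,X,R)
state=R head=4 tape=XYXX[_]__   (R,_)→(Q,X,R)
state=Q head=5 tape=XYXXX[_]_   (Q,_)→(R,Y,L)
state=R head=4 tape=XYXX[X]Y_   (R,X)→(R,X,R)
state=R head=5 tape=XYXXX[Y]_   (R,Y)→(T,X,R)
state=T head=6 tape=XYXXXX[_]   (T,_)→(Q,Y,L)
state=Q head=5 tape=XYXXX[X]Y   (Q,X)→(R,_,L)
state=R head=4 tape=XYXX[X]_Y   (R,X)→(R,X,R)
state=R head=5 tape=XYXXX[_]Y   (R,_)→(Q,X,R)
state=Q head=6 tape=XYXXXX[Y]
No transition is defined for (Q, Y); M halts in state Q.

Q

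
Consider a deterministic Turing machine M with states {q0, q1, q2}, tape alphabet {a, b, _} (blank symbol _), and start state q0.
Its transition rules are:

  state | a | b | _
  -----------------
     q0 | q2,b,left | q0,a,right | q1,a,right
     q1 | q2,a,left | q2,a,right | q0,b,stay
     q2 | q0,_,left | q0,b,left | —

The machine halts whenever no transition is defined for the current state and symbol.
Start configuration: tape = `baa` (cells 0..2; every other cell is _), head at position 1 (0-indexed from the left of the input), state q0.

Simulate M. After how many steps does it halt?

state=q0 head=1 tape=___b[a]a   (q0,a)→(q2,b,left)
state=q2 head=0 tape=___[b]ba   (q2,b)→(q0,b,left)
state=q0 head=-1 tape=__[_]bba   (q0,_)→(q1,a,right)
state=q1 head=0 tape=__a[b]ba   (q1,b)→(q2,a,right)
state=q2 head=1 tape=__aa[b]a   (q2,b)→(q0,b,left)
state=q0 head=0 tape=__a[a]ba   (q0,a)→(q2,b,left)
state=q2 head=-1 tape=__[a]bba   (q2,a)→(q0,_,left)
state=q0 head=-2 tape=_[_]_bba   (q0,_)→(q1,a,right)
state=q1 head=-1 tape=_a[_]bba   (q1,_)→(q0,b,stay)
state=q0 head=-1 tape=_a[b]bba   (q0,b)→(q0,a,right)
state=q0 head=0 tape=_aa[b]ba   (q0,b)→(q0,a,right)
state=q0 head=1 tape=_aaa[b]a   (q0,b)→(q0,a,right)
state=q0 head=2 tape=_aaaa[a]   (q0,a)→(q2,b,left)
state=q2 head=1 tape=_aaa[a]b   (q2,a)→(q0,_,left)
state=q0 head=0 tape=_aa[a]_b   (q0,a)→(q2,b,left)
state=q2 head=-1 tape=_a[a]b_b   (q2,a)→(q0,_,left)
state=q0 head=-2 tape=_[a]_b_b   (q0,a)→(q2,b,left)
state=q2 head=-3 tape=[_]b_b_b
M halts after 17 transitions.

17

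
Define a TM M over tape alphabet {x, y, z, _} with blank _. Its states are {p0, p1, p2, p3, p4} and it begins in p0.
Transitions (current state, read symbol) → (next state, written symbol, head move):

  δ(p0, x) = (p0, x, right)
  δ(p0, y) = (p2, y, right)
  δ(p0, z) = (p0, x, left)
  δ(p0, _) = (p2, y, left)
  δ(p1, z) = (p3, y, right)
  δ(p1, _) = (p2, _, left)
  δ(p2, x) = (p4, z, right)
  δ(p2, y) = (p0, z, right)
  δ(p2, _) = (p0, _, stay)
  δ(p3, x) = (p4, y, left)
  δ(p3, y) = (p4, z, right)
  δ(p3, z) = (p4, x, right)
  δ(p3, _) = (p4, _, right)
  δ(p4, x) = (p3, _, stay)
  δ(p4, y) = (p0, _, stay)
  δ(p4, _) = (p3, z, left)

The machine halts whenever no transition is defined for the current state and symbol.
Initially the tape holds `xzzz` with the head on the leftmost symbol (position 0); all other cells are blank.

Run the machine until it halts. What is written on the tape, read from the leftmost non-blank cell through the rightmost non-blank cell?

state=p0 head=0 tape=[x]zzz_   (p0,x)→(p0,x,right)
state=p0 head=1 tape=x[z]zz_   (p0,z)→(p0,x,left)
state=p0 head=0 tape=[x]xzz_   (p0,x)→(p0,x,right)
state=p0 head=1 tape=x[x]zz_   (p0,x)→(p0,x,right)
state=p0 head=2 tape=xx[z]z_   (p0,z)→(p0,x,left)
state=p0 head=1 tape=x[x]xz_   (p0,x)→(p0,x,right)
state=p0 head=2 tape=xx[x]z_   (p0,x)→(p0,x,right)
state=p0 head=3 tape=xxx[z]_   (p0,z)→(p0,x,left)
state=p0 head=2 tape=xx[x]x_   (p0,x)→(p0,x,right)
state=p0 head=3 tape=xxx[x]_   (p0,x)→(p0,x,right)
state=p0 head=4 tape=xxxx[_]   (p0,_)→(p2,y,left)
state=p2 head=3 tape=xxx[x]y   (p2,x)→(p4,z,right)
state=p4 head=4 tape=xxxz[y]   (p4,y)→(p0,_,stay)
state=p0 head=4 tape=xxxz[_]   (p0,_)→(p2,y,left)
state=p2 head=3 tape=xxx[z]y
The non-blank tape span at halt is xxxzy.

xxxzy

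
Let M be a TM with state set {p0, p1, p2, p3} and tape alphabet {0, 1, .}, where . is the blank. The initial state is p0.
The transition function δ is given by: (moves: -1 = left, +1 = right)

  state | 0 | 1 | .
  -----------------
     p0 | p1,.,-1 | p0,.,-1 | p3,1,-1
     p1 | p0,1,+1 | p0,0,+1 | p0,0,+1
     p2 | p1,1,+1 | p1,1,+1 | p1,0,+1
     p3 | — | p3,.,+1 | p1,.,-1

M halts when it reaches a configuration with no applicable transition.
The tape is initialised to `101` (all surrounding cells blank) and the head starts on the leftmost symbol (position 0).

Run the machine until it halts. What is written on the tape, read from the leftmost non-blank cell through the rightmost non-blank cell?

state=p0 head=0 tape=...[1]01   (p0,1)→(p0,.,-1)
state=p0 head=-1 tape=..[.].01   (p0,.)→(p3,1,-1)
state=p3 head=-2 tape=.[.]1.01   (p3,.)→(p1,.,-1)
state=p1 head=-3 tape=[.].1.01   (p1,.)→(p0,0,+1)
state=p0 head=-2 tape=0[.]1.01   (p0,.)→(p3,1,-1)
state=p3 head=-3 tape=[0]11.01
The non-blank tape span at halt is 011.01.

011.01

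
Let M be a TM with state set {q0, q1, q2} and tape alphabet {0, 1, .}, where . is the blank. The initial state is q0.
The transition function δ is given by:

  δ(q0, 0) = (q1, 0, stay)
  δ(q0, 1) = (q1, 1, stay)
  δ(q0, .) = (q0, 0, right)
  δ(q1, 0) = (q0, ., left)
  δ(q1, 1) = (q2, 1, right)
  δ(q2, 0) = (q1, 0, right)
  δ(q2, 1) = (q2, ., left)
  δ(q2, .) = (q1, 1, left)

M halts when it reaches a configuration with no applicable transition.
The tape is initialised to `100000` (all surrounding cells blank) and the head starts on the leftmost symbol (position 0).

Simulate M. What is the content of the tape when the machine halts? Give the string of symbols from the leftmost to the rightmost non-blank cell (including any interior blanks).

q0 | ..[1]00000   read 1 → write 1, move stay, go to q1
q1 | ..[1]00000   read 1 → write 1, move right, go to q2
q2 | ..1[0]0000   read 0 → write 0, move right, go to q1
q1 | ..10[0]000   read 0 → write ., move left, go to q0
q0 | ..1[0].000   read 0 → write 0, move stay, go to q1
q1 | ..1[0].000   read 0 → write ., move left, go to q0
q0 | ..[1]..000   read 1 → write 1, move stay, go to q1
q1 | ..[1]..000   read 1 → write 1, move right, go to q2
q2 | ..1[.].000   read . → write 1, move left, go to q1
q1 | ..[1]1.000   read 1 → write 1, move right, go to q2
q2 | ..1[1].000   read 1 → write ., move left, go to q2
q2 | ..[1]..000   read 1 → write ., move left, go to q2
q2 | .[.]...000   read . → write 1, move left, go to q1
q1 | [.]1...000
The non-blank tape span at halt is 1...000.

1...000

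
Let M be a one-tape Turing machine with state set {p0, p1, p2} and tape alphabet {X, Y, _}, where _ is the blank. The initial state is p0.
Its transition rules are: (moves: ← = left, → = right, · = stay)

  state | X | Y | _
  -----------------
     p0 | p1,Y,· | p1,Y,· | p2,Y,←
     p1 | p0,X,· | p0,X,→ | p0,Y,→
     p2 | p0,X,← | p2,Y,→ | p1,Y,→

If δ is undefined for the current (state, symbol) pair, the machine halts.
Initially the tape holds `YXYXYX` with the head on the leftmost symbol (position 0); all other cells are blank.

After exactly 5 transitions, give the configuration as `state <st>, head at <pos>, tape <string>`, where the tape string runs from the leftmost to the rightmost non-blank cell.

state p1, head at 2, tape XXYXYX

state=p0 head=0 tape=[Y]XYXYX   (p0,Y)→(p1,Y,·)
state=p1 head=0 tape=[Y]XYXYX   (p1,Y)→(p0,X,→)
state=p0 head=1 tape=X[X]YXYX   (p0,X)→(p1,Y,·)
state=p1 head=1 tape=X[Y]YXYX   (p1,Y)→(p0,X,→)
state=p0 head=2 tape=XX[Y]XYX   (p0,Y)→(p1,Y,·)
state=p1 head=2 tape=XX[Y]XYX
After 5 steps: state p1, head at 2, tape XXYXYX.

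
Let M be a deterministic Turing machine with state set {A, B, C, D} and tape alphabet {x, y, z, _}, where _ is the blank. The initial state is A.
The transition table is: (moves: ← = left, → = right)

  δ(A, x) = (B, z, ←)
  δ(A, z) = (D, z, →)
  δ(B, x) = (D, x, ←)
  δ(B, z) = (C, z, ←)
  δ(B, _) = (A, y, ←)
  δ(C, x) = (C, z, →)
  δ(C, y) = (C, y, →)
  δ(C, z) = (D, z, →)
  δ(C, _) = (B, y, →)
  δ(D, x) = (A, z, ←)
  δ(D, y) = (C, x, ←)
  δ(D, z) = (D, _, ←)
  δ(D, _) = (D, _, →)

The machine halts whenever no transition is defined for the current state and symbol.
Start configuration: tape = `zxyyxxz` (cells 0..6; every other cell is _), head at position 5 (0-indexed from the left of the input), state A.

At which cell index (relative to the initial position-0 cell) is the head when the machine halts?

state=A head=5 tape=zxyyx[x]z   (A,x)→(B,z,←)
state=B head=4 tape=zxyy[x]zz   (B,x)→(D,x,←)
state=D head=3 tape=zxy[y]xzz   (D,y)→(C,x,←)
state=C head=2 tape=zx[y]xxzz   (C,y)→(C,y,→)
state=C head=3 tape=zxy[x]xzz   (C,x)→(C,z,→)
state=C head=4 tape=zxyz[x]zz   (C,x)→(C,z,→)
state=C head=5 tape=zxyzz[z]z   (C,z)→(D,z,→)
state=D head=6 tape=zxyzzz[z]   (D,z)→(D,_,←)
state=D head=5 tape=zxyzz[z]_   (D,z)→(D,_,←)
state=D head=4 tape=zxyz[z]__   (D,z)→(D,_,←)
state=D head=3 tape=zxy[z]___   (D,z)→(D,_,←)
state=D head=2 tape=zx[y]____   (D,y)→(C,x,←)
state=C head=1 tape=z[x]x____   (C,x)→(C,z,→)
state=C head=2 tape=zz[x]____   (C,x)→(C,z,→)
state=C head=3 tape=zzz[_]___   (C,_)→(B,y,→)
state=B head=4 tape=zzzy[_]__   (B,_)→(A,y,←)
state=A head=3 tape=zzz[y]y__
At halt the head is at cell 3.

3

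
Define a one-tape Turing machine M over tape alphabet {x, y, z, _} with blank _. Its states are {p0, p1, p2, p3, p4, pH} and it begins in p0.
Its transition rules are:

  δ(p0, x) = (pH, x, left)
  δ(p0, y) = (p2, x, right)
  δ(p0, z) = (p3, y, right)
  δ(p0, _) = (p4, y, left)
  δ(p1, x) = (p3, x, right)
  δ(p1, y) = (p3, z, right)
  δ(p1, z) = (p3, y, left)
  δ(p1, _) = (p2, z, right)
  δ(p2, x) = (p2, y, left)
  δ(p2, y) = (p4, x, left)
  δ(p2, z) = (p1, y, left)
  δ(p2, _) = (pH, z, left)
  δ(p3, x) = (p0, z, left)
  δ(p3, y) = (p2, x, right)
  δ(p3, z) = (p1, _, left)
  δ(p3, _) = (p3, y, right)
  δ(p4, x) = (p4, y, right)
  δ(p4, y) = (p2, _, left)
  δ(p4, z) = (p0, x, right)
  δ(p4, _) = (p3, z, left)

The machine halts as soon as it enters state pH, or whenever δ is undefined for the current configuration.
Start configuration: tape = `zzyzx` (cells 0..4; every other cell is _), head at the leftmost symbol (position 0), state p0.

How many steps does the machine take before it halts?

14

state=p0 head=0 tape=[z]zyzx   (p0,z)→(p3,y,right)
state=p3 head=1 tape=y[z]yzx   (p3,z)→(p1,_,left)
state=p1 head=0 tape=[y]_yzx   (p1,y)→(p3,z,right)
state=p3 head=1 tape=z[_]yzx   (p3,_)→(p3,y,right)
state=p3 head=2 tape=zy[y]zx   (p3,y)→(p2,x,right)
state=p2 head=3 tape=zyx[z]x   (p2,z)→(p1,y,left)
state=p1 head=2 tape=zy[x]yx   (p1,x)→(p3,x,right)
state=p3 head=3 tape=zyx[y]x   (p3,y)→(p2,x,right)
state=p2 head=4 tape=zyxx[x]   (p2,x)→(p2,y,left)
state=p2 head=3 tape=zyx[x]y   (p2,x)→(p2,y,left)
state=p2 head=2 tape=zy[x]yy   (p2,x)→(p2,y,left)
state=p2 head=1 tape=z[y]yyy   (p2,y)→(p4,x,left)
state=p4 head=0 tape=[z]xyyy   (p4,z)→(p0,x,right)
state=p0 head=1 tape=x[x]yyy   (p0,x)→(pH,x,left)
state=pH head=0 tape=[x]xyyy
M halts after 14 transitions.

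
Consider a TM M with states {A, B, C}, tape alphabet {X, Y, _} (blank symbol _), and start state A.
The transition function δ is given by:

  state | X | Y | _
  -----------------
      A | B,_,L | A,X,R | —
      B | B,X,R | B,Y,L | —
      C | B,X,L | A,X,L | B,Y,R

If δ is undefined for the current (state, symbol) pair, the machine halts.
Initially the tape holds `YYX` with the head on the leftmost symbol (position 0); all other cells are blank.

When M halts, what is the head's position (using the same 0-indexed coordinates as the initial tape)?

2

state=A head=0 tape=[Y]YX   (A,Y)→(A,X,R)
state=A head=1 tape=X[Y]X   (A,Y)→(A,X,R)
state=A head=2 tape=XX[X]   (A,X)→(B,_,L)
state=B head=1 tape=X[X]_   (B,X)→(B,X,R)
state=B head=2 tape=XX[_]
At halt the head is at cell 2.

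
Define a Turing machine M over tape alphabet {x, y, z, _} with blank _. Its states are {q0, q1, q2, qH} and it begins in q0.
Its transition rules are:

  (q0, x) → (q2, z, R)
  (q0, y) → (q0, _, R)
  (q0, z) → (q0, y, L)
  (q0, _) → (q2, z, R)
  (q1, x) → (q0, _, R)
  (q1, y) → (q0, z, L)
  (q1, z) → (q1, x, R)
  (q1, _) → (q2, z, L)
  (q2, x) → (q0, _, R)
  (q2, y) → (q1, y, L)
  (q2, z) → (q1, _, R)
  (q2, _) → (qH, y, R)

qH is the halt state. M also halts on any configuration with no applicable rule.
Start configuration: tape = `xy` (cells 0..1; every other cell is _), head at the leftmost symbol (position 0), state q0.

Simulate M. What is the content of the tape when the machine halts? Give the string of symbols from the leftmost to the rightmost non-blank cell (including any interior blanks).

q0 | [x]y_   read x → write z, move R, go to q2
q2 | z[y]_   read y → write y, move L, go to q1
q1 | [z]y_   read z → write x, move R, go to q1
q1 | x[y]_   read y → write z, move L, go to q0
q0 | [x]z_   read x → write z, move R, go to q2
q2 | z[z]_   read z → write _, move R, go to q1
q1 | z_[_]   read _ → write z, move L, go to q2
q2 | z[_]z   read _ → write y, move R, go to qH
qH | zy[z]
The non-blank tape span at halt is zyz.

zyz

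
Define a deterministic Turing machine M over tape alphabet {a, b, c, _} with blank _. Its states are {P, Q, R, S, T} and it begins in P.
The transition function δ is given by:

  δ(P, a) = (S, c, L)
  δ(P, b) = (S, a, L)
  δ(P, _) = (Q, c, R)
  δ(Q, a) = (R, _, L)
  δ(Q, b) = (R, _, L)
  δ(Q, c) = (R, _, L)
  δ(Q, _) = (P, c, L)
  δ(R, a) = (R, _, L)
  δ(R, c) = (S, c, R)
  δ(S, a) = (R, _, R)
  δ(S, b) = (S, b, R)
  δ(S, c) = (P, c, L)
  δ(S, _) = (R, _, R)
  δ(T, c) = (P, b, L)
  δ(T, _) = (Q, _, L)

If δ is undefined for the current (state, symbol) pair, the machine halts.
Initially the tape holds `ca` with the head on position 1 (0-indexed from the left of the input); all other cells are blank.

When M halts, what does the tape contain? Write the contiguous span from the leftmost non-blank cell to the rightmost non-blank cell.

c_c

P | _c[a]__   read a → write c, move L, go to S
S | _[c]c__   read c → write c, move L, go to P
P | [_]cc__   read _ → write c, move R, go to Q
Q | c[c]c__   read c → write _, move L, go to R
R | [c]_c__   read c → write c, move R, go to S
S | c[_]c__   read _ → write _, move R, go to R
R | c_[c]__   read c → write c, move R, go to S
S | c_c[_]_   read _ → write _, move R, go to R
R | c_c_[_]
The non-blank tape span at halt is c_c.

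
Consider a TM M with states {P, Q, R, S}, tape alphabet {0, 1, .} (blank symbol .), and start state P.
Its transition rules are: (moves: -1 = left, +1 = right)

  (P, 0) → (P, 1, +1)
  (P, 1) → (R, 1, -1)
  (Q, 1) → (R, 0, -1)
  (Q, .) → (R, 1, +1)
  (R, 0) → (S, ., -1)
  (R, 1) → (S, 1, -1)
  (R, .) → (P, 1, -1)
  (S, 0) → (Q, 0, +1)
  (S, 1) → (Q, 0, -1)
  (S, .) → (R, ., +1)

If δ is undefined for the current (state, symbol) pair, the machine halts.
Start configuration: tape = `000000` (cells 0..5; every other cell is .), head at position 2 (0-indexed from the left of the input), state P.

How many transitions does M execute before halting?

4

P | 00[0]000.   read 0 → write 1, move +1, go to P
P | 001[0]00.   read 0 → write 1, move +1, go to P
P | 0011[0]0.   read 0 → write 1, move +1, go to P
P | 00111[0].   read 0 → write 1, move +1, go to P
P | 001111[.]
M halts after 4 transitions.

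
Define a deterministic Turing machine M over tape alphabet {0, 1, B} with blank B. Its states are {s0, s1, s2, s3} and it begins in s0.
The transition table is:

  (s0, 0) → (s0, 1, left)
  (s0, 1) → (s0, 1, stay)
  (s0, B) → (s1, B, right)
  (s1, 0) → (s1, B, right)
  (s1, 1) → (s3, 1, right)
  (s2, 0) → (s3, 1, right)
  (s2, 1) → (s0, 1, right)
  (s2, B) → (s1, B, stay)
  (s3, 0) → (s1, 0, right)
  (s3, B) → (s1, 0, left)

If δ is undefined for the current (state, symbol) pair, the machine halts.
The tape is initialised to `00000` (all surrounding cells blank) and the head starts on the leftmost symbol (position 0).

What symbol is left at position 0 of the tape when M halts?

1

state=s0 head=0 tape=B[0]0000B   (s0,0)→(s0,1,left)
state=s0 head=-1 tape=[B]10000B   (s0,B)→(s1,B,right)
state=s1 head=0 tape=B[1]0000B   (s1,1)→(s3,1,right)
state=s3 head=1 tape=B1[0]000B   (s3,0)→(s1,0,right)
state=s1 head=2 tape=B10[0]00B   (s1,0)→(s1,B,right)
state=s1 head=3 tape=B10B[0]0B   (s1,0)→(s1,B,right)
state=s1 head=4 tape=B10BB[0]B   (s1,0)→(s1,B,right)
state=s1 head=5 tape=B10BBB[B]
Cell 0 holds 1 when M halts.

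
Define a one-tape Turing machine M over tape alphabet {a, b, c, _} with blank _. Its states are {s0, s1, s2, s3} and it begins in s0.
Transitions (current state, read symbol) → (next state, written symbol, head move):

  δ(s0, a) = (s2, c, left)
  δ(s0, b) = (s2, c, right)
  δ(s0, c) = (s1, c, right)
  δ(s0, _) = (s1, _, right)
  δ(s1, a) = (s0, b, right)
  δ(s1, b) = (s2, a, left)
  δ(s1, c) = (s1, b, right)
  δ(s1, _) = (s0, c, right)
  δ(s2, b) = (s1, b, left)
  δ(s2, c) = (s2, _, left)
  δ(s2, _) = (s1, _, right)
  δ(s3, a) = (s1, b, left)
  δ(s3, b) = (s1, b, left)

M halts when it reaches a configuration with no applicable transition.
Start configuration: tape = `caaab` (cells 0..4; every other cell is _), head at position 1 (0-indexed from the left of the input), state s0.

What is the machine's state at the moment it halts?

s2

state=s0 head=1 tape=_c[a]aab   (s0,a)→(s2,c,left)
state=s2 head=0 tape=_[c]caab   (s2,c)→(s2,_,left)
state=s2 head=-1 tape=[_]_caab   (s2,_)→(s1,_,right)
state=s1 head=0 tape=_[_]caab   (s1,_)→(s0,c,right)
state=s0 head=1 tape=_c[c]aab   (s0,c)→(s1,c,right)
state=s1 head=2 tape=_cc[a]ab   (s1,a)→(s0,b,right)
state=s0 head=3 tape=_ccb[a]b   (s0,a)→(s2,c,left)
state=s2 head=2 tape=_cc[b]cb   (s2,b)→(s1,b,left)
state=s1 head=1 tape=_c[c]bcb   (s1,c)→(s1,b,right)
state=s1 head=2 tape=_cb[b]cb   (s1,b)→(s2,a,left)
state=s2 head=1 tape=_c[b]acb   (s2,b)→(s1,b,left)
state=s1 head=0 tape=_[c]bacb   (s1,c)→(s1,b,right)
state=s1 head=1 tape=_b[b]acb   (s1,b)→(s2,a,left)
state=s2 head=0 tape=_[b]aacb   (s2,b)→(s1,b,left)
state=s1 head=-1 tape=[_]baacb   (s1,_)→(s0,c,right)
state=s0 head=0 tape=c[b]aacb   (s0,b)→(s2,c,right)
state=s2 head=1 tape=cc[a]acb
No transition is defined for (s2, a); M halts in state s2.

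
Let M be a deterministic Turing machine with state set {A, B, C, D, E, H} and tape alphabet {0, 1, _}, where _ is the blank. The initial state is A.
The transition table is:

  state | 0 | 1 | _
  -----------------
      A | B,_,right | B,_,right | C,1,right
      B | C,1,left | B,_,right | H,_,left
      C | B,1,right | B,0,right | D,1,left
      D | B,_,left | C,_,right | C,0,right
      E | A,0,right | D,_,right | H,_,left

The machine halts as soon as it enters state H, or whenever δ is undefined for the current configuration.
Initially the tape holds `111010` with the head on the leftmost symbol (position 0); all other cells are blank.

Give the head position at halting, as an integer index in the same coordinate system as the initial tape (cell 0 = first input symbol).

A | [1]11010_   read 1 → write _, move right, go to B
B | _[1]1010_   read 1 → write _, move right, go to B
B | __[1]010_   read 1 → write _, move right, go to B
B | ___[0]10_   read 0 → write 1, move left, go to C
C | __[_]110_   read _ → write 1, move left, go to D
D | _[_]1110_   read _ → write 0, move right, go to C
C | _0[1]110_   read 1 → write 0, move right, go to B
B | _00[1]10_   read 1 → write _, move right, go to B
B | _00_[1]0_   read 1 → write _, move right, go to B
B | _00__[0]_   read 0 → write 1, move left, go to C
C | _00_[_]1_   read _ → write 1, move left, go to D
D | _00[_]11_   read _ → write 0, move right, go to C
C | _000[1]1_   read 1 → write 0, move right, go to B
B | _0000[1]_   read 1 → write _, move right, go to B
B | _0000_[_]   read _ → write _, move left, go to H
H | _0000[_]_
At halt the head is at cell 5.

5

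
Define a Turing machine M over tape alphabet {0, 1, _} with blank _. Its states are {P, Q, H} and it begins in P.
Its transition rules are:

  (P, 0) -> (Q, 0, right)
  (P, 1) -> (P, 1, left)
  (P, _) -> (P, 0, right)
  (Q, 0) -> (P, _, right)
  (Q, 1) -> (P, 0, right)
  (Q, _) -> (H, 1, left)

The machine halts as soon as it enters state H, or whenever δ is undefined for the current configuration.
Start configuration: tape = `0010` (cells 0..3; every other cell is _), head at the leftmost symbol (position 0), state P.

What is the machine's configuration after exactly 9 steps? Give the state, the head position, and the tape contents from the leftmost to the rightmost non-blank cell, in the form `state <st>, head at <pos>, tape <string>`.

state H, head at 3, tape 00001

state=P head=0 tape=[0]010_   (P,0)→(Q,0,right)
state=Q head=1 tape=0[0]10_   (Q,0)→(P,_,right)
state=P head=2 tape=0_[1]0_   (P,1)→(P,1,left)
state=P head=1 tape=0[_]10_   (P,_)→(P,0,right)
state=P head=2 tape=00[1]0_   (P,1)→(P,1,left)
state=P head=1 tape=0[0]10_   (P,0)→(Q,0,right)
state=Q head=2 tape=00[1]0_   (Q,1)→(P,0,right)
state=P head=3 tape=000[0]_   (P,0)→(Q,0,right)
state=Q head=4 tape=0000[_]   (Q,_)→(H,1,left)
state=H head=3 tape=000[0]1
After 9 steps: state H, head at 3, tape 00001.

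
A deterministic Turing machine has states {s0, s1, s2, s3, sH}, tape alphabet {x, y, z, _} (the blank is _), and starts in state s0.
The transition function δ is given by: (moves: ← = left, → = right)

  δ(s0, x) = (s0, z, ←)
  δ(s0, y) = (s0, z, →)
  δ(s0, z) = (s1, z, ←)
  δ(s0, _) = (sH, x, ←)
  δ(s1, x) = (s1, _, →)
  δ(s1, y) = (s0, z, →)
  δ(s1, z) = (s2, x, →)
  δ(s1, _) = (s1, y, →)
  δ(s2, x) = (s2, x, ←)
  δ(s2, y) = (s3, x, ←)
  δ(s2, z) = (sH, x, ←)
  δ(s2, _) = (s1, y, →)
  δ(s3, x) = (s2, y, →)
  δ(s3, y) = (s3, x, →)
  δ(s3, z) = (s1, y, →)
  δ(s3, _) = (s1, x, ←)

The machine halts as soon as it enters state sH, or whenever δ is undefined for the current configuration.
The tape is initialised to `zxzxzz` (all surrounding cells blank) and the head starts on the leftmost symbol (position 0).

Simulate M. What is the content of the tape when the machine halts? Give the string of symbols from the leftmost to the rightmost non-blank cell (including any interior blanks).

state=s0 head=0 tape=___[z]xzxzz   (s0,z)→(s1,z,←)
state=s1 head=-1 tape=__[_]zxzxzz   (s1,_)→(s1,y,→)
state=s1 head=0 tape=__y[z]xzxzz   (s1,z)→(s2,x,→)
state=s2 head=1 tape=__yx[x]zxzz   (s2,x)→(s2,x,←)
state=s2 head=0 tape=__y[x]xzxzz   (s2,x)→(s2,x,←)
state=s2 head=-1 tape=__[y]xxzxzz   (s2,y)→(s3,x,←)
state=s3 head=-2 tape=_[_]xxxzxzz   (s3,_)→(s1,x,←)
state=s1 head=-3 tape=[_]xxxxzxzz   (s1,_)→(s1,y,→)
state=s1 head=-2 tape=y[x]xxxzxzz   (s1,x)→(s1,_,→)
state=s1 head=-1 tape=y_[x]xxzxzz   (s1,x)→(s1,_,→)
state=s1 head=0 tape=y__[x]xzxzz   (s1,x)→(s1,_,→)
state=s1 head=1 tape=y___[x]zxzz   (s1,x)→(s1,_,→)
state=s1 head=2 tape=y____[z]xzz   (s1,z)→(s2,x,→)
state=s2 head=3 tape=y____x[x]zz   (s2,x)→(s2,x,←)
state=s2 head=2 tape=y____[x]xzz   (s2,x)→(s2,x,←)
state=s2 head=1 tape=y___[_]xxzz   (s2,_)→(s1,y,→)
state=s1 head=2 tape=y___y[x]xzz   (s1,x)→(s1,_,→)
state=s1 head=3 tape=y___y_[x]zz   (s1,x)→(s1,_,→)
state=s1 head=4 tape=y___y__[z]z   (s1,z)→(s2,x,→)
state=s2 head=5 tape=y___y__x[z]   (s2,z)→(sH,x,←)
state=sH head=4 tape=y___y__[x]x
The non-blank tape span at halt is y___y__xx.

y___y__xx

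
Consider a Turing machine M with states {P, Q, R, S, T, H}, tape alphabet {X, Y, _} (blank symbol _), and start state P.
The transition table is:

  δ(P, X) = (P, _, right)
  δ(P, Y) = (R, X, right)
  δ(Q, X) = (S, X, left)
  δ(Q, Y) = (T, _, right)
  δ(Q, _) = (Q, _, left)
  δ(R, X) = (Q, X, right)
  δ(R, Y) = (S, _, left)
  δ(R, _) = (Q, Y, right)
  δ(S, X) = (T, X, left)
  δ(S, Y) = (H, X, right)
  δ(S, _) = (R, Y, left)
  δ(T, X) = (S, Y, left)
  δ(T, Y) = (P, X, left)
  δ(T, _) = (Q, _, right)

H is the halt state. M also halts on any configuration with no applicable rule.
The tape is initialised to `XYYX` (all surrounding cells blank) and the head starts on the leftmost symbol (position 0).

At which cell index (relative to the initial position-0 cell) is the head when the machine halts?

0

state=P head=0 tape=___[X]YYX   (P,X)→(P,_,right)
state=P head=1 tape=____[Y]YX   (P,Y)→(R,X,right)
state=R head=2 tape=____X[Y]X   (R,Y)→(S,_,left)
state=S head=1 tape=____[X]_X   (S,X)→(T,X,left)
state=T head=0 tape=___[_]X_X   (T,_)→(Q,_,right)
state=Q head=1 tape=____[X]_X   (Q,X)→(S,X,left)
state=S head=0 tape=___[_]X_X   (S,_)→(R,Y,left)
state=R head=-1 tape=__[_]YX_X   (R,_)→(Q,Y,right)
state=Q head=0 tape=__Y[Y]X_X   (Q,Y)→(T,_,right)
state=T head=1 tape=__Y_[X]_X   (T,X)→(S,Y,left)
state=S head=0 tape=__Y[_]Y_X   (S,_)→(R,Y,left)
state=R head=-1 tape=__[Y]YY_X   (R,Y)→(S,_,left)
state=S head=-2 tape=_[_]_YY_X   (S,_)→(R,Y,left)
state=R head=-3 tape=[_]Y_YY_X   (R,_)→(Q,Y,right)
state=Q head=-2 tape=Y[Y]_YY_X   (Q,Y)→(T,_,right)
state=T head=-1 tape=Y_[_]YY_X   (T,_)→(Q,_,right)
state=Q head=0 tape=Y__[Y]Y_X   (Q,Y)→(T,_,right)
state=T head=1 tape=Y___[Y]_X   (T,Y)→(P,X,left)
state=P head=0 tape=Y__[_]X_X
At halt the head is at cell 0.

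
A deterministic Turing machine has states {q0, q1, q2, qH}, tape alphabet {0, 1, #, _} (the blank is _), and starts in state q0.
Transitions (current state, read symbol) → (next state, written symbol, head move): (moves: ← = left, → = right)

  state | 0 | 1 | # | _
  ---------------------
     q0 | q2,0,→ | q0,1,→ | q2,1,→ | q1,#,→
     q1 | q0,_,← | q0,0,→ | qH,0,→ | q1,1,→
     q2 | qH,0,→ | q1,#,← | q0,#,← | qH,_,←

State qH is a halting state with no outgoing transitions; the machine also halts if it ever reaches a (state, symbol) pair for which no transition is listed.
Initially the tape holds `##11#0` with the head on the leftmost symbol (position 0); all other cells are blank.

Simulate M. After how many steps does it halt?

14

q0 | [#]#11#0_   read # → write 1, move →, go to q2
q2 | 1[#]11#0_   read # → write #, move ←, go to q0
q0 | [1]#11#0_   read 1 → write 1, move →, go to q0
q0 | 1[#]11#0_   read # → write 1, move →, go to q2
q2 | 11[1]1#0_   read 1 → write #, move ←, go to q1
q1 | 1[1]#1#0_   read 1 → write 0, move →, go to q0
q0 | 10[#]1#0_   read # → write 1, move →, go to q2
q2 | 101[1]#0_   read 1 → write #, move ←, go to q1
q1 | 10[1]##0_   read 1 → write 0, move →, go to q0
q0 | 100[#]#0_   read # → write 1, move →, go to q2
q2 | 1001[#]0_   read # → write #, move ←, go to q0
q0 | 100[1]#0_   read 1 → write 1, move →, go to q0
q0 | 1001[#]0_   read # → write 1, move →, go to q2
q2 | 10011[0]_   read 0 → write 0, move →, go to qH
qH | 100110[_]
M halts after 14 transitions.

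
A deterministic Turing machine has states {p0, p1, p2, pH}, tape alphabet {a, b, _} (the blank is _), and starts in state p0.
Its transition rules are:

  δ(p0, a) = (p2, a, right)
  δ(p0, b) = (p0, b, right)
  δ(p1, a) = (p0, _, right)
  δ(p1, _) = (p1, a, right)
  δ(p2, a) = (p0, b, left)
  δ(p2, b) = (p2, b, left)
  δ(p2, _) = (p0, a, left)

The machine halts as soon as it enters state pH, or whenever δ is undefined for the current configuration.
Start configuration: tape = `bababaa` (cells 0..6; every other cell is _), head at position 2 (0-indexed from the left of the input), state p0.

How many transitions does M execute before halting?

state=p0 head=2 tape=ba[b]abaa_   (p0,b)→(p0,b,right)
state=p0 head=3 tape=bab[a]baa_   (p0,a)→(p2,a,right)
state=p2 head=4 tape=baba[b]aa_   (p2,b)→(p2,b,left)
state=p2 head=3 tape=bab[a]baa_   (p2,a)→(p0,b,left)
state=p0 head=2 tape=ba[b]bbaa_   (p0,b)→(p0,b,right)
state=p0 head=3 tape=bab[b]baa_   (p0,b)→(p0,b,right)
state=p0 head=4 tape=babb[b]aa_   (p0,b)→(p0,b,right)
state=p0 head=5 tape=babbb[a]a_   (p0,a)→(p2,a,right)
state=p2 head=6 tape=babbba[a]_   (p2,a)→(p0,b,left)
state=p0 head=5 tape=babbb[a]b_   (p0,a)→(p2,a,right)
state=p2 head=6 tape=babbba[b]_   (p2,b)→(p2,b,left)
state=p2 head=5 tape=babbb[a]b_   (p2,a)→(p0,b,left)
state=p0 head=4 tape=babb[b]bb_   (p0,b)→(p0,b,right)
state=p0 head=5 tape=babbb[b]b_   (p0,b)→(p0,b,right)
state=p0 head=6 tape=babbbb[b]_   (p0,b)→(p0,b,right)
state=p0 head=7 tape=babbbbb[_]
M halts after 15 transitions.

15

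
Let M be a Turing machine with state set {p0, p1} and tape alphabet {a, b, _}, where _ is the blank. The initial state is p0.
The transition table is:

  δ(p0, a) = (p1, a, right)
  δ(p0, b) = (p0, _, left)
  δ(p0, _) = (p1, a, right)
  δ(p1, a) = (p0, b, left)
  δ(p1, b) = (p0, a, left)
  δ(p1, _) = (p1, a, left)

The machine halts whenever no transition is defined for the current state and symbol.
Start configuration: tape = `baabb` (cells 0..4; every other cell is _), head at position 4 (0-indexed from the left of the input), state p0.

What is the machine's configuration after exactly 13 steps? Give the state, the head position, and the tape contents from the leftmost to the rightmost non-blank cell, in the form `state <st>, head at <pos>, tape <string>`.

state p0, head at 1, tape baba

state=p0 head=4 tape=baab[b]   (p0,b)→(p0,_,left)
state=p0 head=3 tape=baa[b]_   (p0,b)→(p0,_,left)
state=p0 head=2 tape=ba[a]__   (p0,a)→(p1,a,right)
state=p1 head=3 tape=baa[_]_   (p1,_)→(p1,a,left)
state=p1 head=2 tape=ba[a]a_   (p1,a)→(p0,b,left)
state=p0 head=1 tape=b[a]ba_   (p0,a)→(p1,a,right)
state=p1 head=2 tape=ba[b]a_   (p1,b)→(p0,a,left)
state=p0 head=1 tape=b[a]aa_   (p0,a)→(p1,a,right)
state=p1 head=2 tape=ba[a]a_   (p1,a)→(p0,b,left)
state=p0 head=1 tape=b[a]ba_   (p0,a)→(p1,a,right)
state=p1 head=2 tape=ba[b]a_   (p1,b)→(p0,a,left)
state=p0 head=1 tape=b[a]aa_   (p0,a)→(p1,a,right)
state=p1 head=2 tape=ba[a]a_   (p1,a)→(p0,b,left)
state=p0 head=1 tape=b[a]ba_
After 13 steps: state p0, head at 1, tape baba.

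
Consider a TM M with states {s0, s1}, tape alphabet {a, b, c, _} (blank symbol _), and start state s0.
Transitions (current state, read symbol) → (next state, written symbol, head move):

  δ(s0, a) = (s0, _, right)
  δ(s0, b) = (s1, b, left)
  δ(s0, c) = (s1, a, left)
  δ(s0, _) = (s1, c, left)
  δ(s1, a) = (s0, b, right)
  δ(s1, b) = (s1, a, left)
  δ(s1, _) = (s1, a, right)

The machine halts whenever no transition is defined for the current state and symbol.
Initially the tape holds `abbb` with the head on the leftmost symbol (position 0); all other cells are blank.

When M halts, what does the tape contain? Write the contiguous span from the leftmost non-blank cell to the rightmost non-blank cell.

s0 | [a]bbb_   read a → write _, move right, go to s0
s0 | _[b]bb_   read b → write b, move left, go to s1
s1 | [_]bbb_   read _ → write a, move right, go to s1
s1 | a[b]bb_   read b → write a, move left, go to s1
s1 | [a]abb_   read a → write b, move right, go to s0
s0 | b[a]bb_   read a → write _, move right, go to s0
s0 | b_[b]b_   read b → write b, move left, go to s1
s1 | b[_]bb_   read _ → write a, move right, go to s1
s1 | ba[b]b_   read b → write a, move left, go to s1
s1 | b[a]ab_   read a → write b, move right, go to s0
s0 | bb[a]b_   read a → write _, move right, go to s0
s0 | bb_[b]_   read b → write b, move left, go to s1
s1 | bb[_]b_   read _ → write a, move right, go to s1
s1 | bba[b]_   read b → write a, move left, go to s1
s1 | bb[a]a_   read a → write b, move right, go to s0
s0 | bbb[a]_   read a → write _, move right, go to s0
s0 | bbb_[_]   read _ → write c, move left, go to s1
s1 | bbb[_]c   read _ → write a, move right, go to s1
s1 | bbba[c]
The non-blank tape span at halt is bbbac.

bbbac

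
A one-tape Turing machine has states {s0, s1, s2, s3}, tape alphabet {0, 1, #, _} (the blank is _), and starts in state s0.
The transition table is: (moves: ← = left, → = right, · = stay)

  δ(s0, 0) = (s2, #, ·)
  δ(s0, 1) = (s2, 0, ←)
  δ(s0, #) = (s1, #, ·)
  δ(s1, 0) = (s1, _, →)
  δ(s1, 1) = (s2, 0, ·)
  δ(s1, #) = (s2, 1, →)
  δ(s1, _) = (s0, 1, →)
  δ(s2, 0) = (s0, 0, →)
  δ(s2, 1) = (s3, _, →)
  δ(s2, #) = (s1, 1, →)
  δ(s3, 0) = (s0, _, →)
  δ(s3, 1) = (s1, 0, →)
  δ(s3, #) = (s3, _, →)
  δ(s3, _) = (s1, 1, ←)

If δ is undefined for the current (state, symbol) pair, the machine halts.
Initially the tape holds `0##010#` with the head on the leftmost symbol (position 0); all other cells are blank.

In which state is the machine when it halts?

s2

state=s0 head=0 tape=[0]##010#_   (s0,0)→(s2,#,·)
state=s2 head=0 tape=[#]##010#_   (s2,#)→(s1,1,→)
state=s1 head=1 tape=1[#]#010#_   (s1,#)→(s2,1,→)
state=s2 head=2 tape=11[#]010#_   (s2,#)→(s1,1,→)
state=s1 head=3 tape=111[0]10#_   (s1,0)→(s1,_,→)
state=s1 head=4 tape=111_[1]0#_   (s1,1)→(s2,0,·)
state=s2 head=4 tape=111_[0]0#_   (s2,0)→(s0,0,→)
state=s0 head=5 tape=111_0[0]#_   (s0,0)→(s2,#,·)
state=s2 head=5 tape=111_0[#]#_   (s2,#)→(s1,1,→)
state=s1 head=6 tape=111_01[#]_   (s1,#)→(s2,1,→)
state=s2 head=7 tape=111_011[_]
No transition is defined for (s2, _); M halts in state s2.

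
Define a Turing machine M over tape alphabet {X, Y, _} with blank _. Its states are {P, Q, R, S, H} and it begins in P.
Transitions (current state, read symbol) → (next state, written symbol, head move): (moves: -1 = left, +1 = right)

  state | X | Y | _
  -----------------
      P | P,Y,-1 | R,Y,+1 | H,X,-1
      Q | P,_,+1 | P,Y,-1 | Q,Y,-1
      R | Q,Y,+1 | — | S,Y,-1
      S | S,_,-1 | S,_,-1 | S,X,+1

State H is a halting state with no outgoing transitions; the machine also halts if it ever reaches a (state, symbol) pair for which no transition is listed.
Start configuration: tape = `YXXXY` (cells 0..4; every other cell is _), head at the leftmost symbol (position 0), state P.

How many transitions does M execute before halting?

state=P head=0 tape=[Y]XXXY   (P,Y)→(R,Y,+1)
state=R head=1 tape=Y[X]XXY   (R,X)→(Q,Y,+1)
state=Q head=2 tape=YY[X]XY   (Q,X)→(P,_,+1)
state=P head=3 tape=YY_[X]Y   (P,X)→(P,Y,-1)
state=P head=2 tape=YY[_]YY   (P,_)→(H,X,-1)
state=H head=1 tape=Y[Y]XYY
M halts after 5 transitions.

5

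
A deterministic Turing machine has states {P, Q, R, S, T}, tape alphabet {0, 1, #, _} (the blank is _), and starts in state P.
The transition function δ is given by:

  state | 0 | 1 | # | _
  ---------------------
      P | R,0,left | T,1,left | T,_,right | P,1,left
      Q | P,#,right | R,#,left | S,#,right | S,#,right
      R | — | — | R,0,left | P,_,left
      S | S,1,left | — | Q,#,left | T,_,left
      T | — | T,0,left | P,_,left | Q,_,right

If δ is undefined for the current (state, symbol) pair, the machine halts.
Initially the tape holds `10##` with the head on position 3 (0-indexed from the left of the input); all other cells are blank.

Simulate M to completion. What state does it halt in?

R

state=P head=3 tape=10#[#]___   (P,#)→(T,_,right)
state=T head=4 tape=10#_[_]__   (T,_)→(Q,_,right)
state=Q head=5 tape=10#__[_]_   (Q,_)→(S,#,right)
state=S head=6 tape=10#__#[_]   (S,_)→(T,_,left)
state=T head=5 tape=10#__[#]_   (T,#)→(P,_,left)
state=P head=4 tape=10#_[_]__   (P,_)→(P,1,left)
state=P head=3 tape=10#[_]1__   (P,_)→(P,1,left)
state=P head=2 tape=10[#]11__   (P,#)→(T,_,right)
state=T head=3 tape=10_[1]1__   (T,1)→(T,0,left)
state=T head=2 tape=10[_]01__   (T,_)→(Q,_,right)
state=Q head=3 tape=10_[0]1__   (Q,0)→(P,#,right)
state=P head=4 tape=10_#[1]__   (P,1)→(T,1,left)
state=T head=3 tape=10_[#]1__   (T,#)→(P,_,left)
state=P head=2 tape=10[_]_1__   (P,_)→(P,1,left)
state=P head=1 tape=1[0]1_1__   (P,0)→(R,0,left)
state=R head=0 tape=[1]01_1__
No transition is defined for (R, 1); M halts in state R.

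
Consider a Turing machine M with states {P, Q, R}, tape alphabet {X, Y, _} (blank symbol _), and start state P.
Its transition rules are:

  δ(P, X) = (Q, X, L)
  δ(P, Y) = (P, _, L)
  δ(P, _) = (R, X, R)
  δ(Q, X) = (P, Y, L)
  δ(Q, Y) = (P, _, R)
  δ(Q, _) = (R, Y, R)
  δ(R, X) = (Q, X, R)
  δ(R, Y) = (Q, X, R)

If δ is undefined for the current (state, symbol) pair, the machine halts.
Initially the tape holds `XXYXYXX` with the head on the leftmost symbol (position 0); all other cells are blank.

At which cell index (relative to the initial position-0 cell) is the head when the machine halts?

state=P head=0 tape=_[X]XYXYXX   (P,X)→(Q,X,L)
state=Q head=-1 tape=[_]XXYXYXX   (Q,_)→(R,Y,R)
state=R head=0 tape=Y[X]XYXYXX   (R,X)→(Q,X,R)
state=Q head=1 tape=YX[X]YXYXX   (Q,X)→(P,Y,L)
state=P head=0 tape=Y[X]YYXYXX   (P,X)→(Q,X,L)
state=Q head=-1 tape=[Y]XYYXYXX   (Q,Y)→(P,_,R)
state=P head=0 tape=_[X]YYXYXX   (P,X)→(Q,X,L)
state=Q head=-1 tape=[_]XYYXYXX   (Q,_)→(R,Y,R)
state=R head=0 tape=Y[X]YYXYXX   (R,X)→(Q,X,R)
state=Q head=1 tape=YX[Y]YXYXX   (Q,Y)→(P,_,R)
state=P head=2 tape=YX_[Y]XYXX   (P,Y)→(P,_,L)
state=P head=1 tape=YX[_]_XYXX   (P,_)→(R,X,R)
state=R head=2 tape=YXX[_]XYXX
At halt the head is at cell 2.

2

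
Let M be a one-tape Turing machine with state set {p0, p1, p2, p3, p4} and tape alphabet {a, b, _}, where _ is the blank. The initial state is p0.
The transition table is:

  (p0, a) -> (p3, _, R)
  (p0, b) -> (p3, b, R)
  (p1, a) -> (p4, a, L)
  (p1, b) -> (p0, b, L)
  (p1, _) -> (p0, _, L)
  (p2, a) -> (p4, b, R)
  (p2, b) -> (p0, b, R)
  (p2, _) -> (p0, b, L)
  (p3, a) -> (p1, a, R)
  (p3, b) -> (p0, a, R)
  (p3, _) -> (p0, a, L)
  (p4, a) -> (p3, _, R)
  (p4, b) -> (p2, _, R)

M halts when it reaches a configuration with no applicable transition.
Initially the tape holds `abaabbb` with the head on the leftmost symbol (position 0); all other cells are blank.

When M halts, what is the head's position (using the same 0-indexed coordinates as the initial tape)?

7

p0 | [a]baabbb_   read a → write _, move R, go to p3
p3 | _[b]aabbb_   read b → write a, move R, go to p0
p0 | _a[a]abbb_   read a → write _, move R, go to p3
p3 | _a_[a]bbb_   read a → write a, move R, go to p1
p1 | _a_a[b]bb_   read b → write b, move L, go to p0
p0 | _a_[a]bbb_   read a → write _, move R, go to p3
p3 | _a__[b]bb_   read b → write a, move R, go to p0
p0 | _a__a[b]b_   read b → write b, move R, go to p3
p3 | _a__ab[b]_   read b → write a, move R, go to p0
p0 | _a__aba[_]
At halt the head is at cell 7.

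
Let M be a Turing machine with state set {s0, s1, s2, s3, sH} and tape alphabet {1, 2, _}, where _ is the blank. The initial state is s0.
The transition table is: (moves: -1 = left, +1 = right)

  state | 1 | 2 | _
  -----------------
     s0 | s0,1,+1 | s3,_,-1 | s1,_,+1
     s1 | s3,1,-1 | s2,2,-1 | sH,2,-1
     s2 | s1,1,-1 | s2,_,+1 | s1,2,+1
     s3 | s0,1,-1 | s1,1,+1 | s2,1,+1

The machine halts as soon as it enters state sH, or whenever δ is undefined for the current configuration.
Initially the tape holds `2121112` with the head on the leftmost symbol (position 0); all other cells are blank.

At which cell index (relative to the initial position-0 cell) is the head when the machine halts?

6

s0 | _[2]121112_   read 2 → write _, move -1, go to s3
s3 | [_]_121112_   read _ → write 1, move +1, go to s2
s2 | 1[_]121112_   read _ → write 2, move +1, go to s1
s1 | 12[1]21112_   read 1 → write 1, move -1, go to s3
s3 | 1[2]121112_   read 2 → write 1, move +1, go to s1
s1 | 11[1]21112_   read 1 → write 1, move -1, go to s3
s3 | 1[1]121112_   read 1 → write 1, move -1, go to s0
s0 | [1]1121112_   read 1 → write 1, move +1, go to s0
s0 | 1[1]121112_   read 1 → write 1, move +1, go to s0
s0 | 11[1]21112_   read 1 → write 1, move +1, go to s0
s0 | 111[2]1112_   read 2 → write _, move -1, go to s3
s3 | 11[1]_1112_   read 1 → write 1, move -1, go to s0
s0 | 1[1]1_1112_   read 1 → write 1, move +1, go to s0
s0 | 11[1]_1112_   read 1 → write 1, move +1, go to s0
s0 | 111[_]1112_   read _ → write _, move +1, go to s1
s1 | 111_[1]112_   read 1 → write 1, move -1, go to s3
s3 | 111[_]1112_   read _ → write 1, move +1, go to s2
s2 | 1111[1]112_   read 1 → write 1, move -1, go to s1
s1 | 111[1]1112_   read 1 → write 1, move -1, go to s3
s3 | 11[1]11112_   read 1 → write 1, move -1, go to s0
s0 | 1[1]111112_   read 1 → write 1, move +1, go to s0
s0 | 11[1]11112_   read 1 → write 1, move +1, go to s0
s0 | 111[1]1112_   read 1 → write 1, move +1, go to s0
s0 | 1111[1]112_   read 1 → write 1, move +1, go to s0
s0 | 11111[1]12_   read 1 → write 1, move +1, go to s0
s0 | 111111[1]2_   read 1 → write 1, move +1, go to s0
s0 | 1111111[2]_   read 2 → write _, move -1, go to s3
s3 | 111111[1]__   read 1 → write 1, move -1, go to s0
s0 | 11111[1]1__   read 1 → write 1, move +1, go to s0
s0 | 111111[1]__   read 1 → write 1, move +1, go to s0
s0 | 1111111[_]_   read _ → write _, move +1, go to s1
s1 | 1111111_[_]   read _ → write 2, move -1, go to sH
sH | 1111111[_]2
At halt the head is at cell 6.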